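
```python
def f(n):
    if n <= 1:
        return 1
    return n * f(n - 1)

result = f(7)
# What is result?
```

f(7) = 7 * 6 * 5 * 4 * 3 * 2 * 1 = 5040

Answer: 5040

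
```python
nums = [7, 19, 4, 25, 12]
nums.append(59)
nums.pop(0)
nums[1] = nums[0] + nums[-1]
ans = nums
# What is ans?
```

Trace:
`nums = [7, 19, 4, 25, 12]` → nums = [7, 19, 4, 25, 12]
`nums.append(59)` → nums = [7, 19, 4, 25, 12, 59]
`nums.pop(0)` → nums = [19, 4, 25, 12, 59]
`nums[1] = nums[0] + nums[-1]` → nums = [19, 78, 25, 12, 59]
`ans = nums` → ans = [19, 78, 25, 12, 59]
So ans = [19, 78, 25, 12, 59]

Answer: [19, 78, 25, 12, 59]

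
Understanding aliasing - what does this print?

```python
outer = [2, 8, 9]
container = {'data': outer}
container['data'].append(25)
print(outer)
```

Key concept: dict holds reference to list.
Step by step:
`outer = [2, 8, 9]` → outer = [2, 8, 9]
`container = {'data': outer}` → container = {'data': [2, 8, 9]}
`container['data'].append(25)` → outer = [2, 8, 9, 25]; container = {'data': [2, 8, 9, 25]}
`print(outer)` → prints [2, 8, 9, 25]

Answer: [2, 8, 9, 25]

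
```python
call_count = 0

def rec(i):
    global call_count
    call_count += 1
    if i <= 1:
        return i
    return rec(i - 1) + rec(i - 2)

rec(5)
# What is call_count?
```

Calls(i) = 1 + Calls(i-1) + Calls(i-2); Calls(0)=Calls(1)=1. For i=5 this gives 15.

Answer: 15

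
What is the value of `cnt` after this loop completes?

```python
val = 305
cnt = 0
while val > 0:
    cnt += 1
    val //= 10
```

Count digits by repeated division by 10
`cnt` takes the values: 0 → 1 → 2 → 3

Answer: 3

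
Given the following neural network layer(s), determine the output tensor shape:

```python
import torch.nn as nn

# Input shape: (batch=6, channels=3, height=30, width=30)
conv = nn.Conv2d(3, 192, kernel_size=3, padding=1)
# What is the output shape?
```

Input: (6, 3, 30, 30) -> Output: (6, 192, 30, 30)

Answer: (6, 192, 30, 30)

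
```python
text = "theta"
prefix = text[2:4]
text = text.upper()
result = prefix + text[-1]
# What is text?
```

Trace:
`text = "theta"` → text = 'theta'
`prefix = text[2:4]` → prefix = 'et'
`text = text.upper()` → text = 'THETA'
`result = prefix + text[-1]` → result = 'etA'
So text = 'THETA'

Answer: 'THETA'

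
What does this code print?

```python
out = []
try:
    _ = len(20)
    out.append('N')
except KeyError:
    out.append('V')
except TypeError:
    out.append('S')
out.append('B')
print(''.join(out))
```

Execution trace: 'S' (except TypeError) → 'B' (after the try/except). Output: SB

Answer: SB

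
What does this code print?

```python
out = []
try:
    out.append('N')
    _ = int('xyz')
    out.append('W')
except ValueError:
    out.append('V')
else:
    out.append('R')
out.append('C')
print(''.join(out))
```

Execution trace: 'N' (try body) → 'V' (except ValueError) → 'C' (after the try/except). Output: NVC

Answer: NVC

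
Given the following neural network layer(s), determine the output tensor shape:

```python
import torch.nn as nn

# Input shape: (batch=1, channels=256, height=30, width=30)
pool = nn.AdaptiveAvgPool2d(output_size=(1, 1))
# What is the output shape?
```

Input: (1, 256, 30, 30) -> Output: (1, 256, 1, 1)

Answer: (1, 256, 1, 1)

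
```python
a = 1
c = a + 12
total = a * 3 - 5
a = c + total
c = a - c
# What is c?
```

Trace:
`a = 1` → a = 1
`c = a + 12` → c = 13
`total = a * 3 - 5` → total = -2
`a = c + total` → a = 11
`c = a - c` → c = -2
So c = -2

Answer: -2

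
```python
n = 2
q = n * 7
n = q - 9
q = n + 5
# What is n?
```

Trace:
`n = 2` → n = 2
`q = n * 7` → q = 14
`n = q - 9` → n = 5
`q = n + 5` → q = 10
So n = 5

Answer: 5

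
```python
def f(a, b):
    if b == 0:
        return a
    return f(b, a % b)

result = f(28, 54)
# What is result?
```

f(28, 54) -> f(54, 28) -> f(28, 26) -> f(26, 2) -> f(2, 0) -> 2

Answer: 2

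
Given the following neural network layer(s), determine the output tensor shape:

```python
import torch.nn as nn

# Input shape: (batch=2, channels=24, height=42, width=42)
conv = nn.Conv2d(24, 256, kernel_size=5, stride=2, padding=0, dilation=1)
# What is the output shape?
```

Input: (2, 24, 42, 42) -> Output: (2, 256, 19, 19)

Answer: (2, 256, 19, 19)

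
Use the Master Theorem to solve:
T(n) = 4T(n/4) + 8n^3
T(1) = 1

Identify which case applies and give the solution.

a=4, b=4, f(n)=8n^3. log_4(4) = 1. Since c=3 > 1 and the regularity condition holds (4(n/4)^3 = (4/4^3)n^3 with 4/4^3 < 1), Case 3 applies: T(n) = Θ(f(n)) = O(n^3).

Answer: O(n^3) - Case 3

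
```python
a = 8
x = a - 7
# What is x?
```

Trace:
`a = 8` → a = 8
`x = a - 7` → x = 1
So x = 1

Answer: 1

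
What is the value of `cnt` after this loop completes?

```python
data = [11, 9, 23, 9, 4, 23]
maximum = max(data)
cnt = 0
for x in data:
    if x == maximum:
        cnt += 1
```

Count of max value 23 in [11, 9, 23, 9, 4, 23]
`cnt` takes the values: 0 → 1 → 2

Answer: 2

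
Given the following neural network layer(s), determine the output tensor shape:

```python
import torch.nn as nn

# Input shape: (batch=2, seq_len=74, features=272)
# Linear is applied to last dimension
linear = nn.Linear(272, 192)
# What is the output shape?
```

Input: (2, 74, 272) -> Output: (2, 74, 192)

Answer: (2, 74, 192)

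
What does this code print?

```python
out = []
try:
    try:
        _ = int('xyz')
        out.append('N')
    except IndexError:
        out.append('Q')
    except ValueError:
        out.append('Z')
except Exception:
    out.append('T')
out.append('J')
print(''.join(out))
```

Execution trace: 'Z' (inner except ValueError) → 'J' (after the try/except). Output: ZJ

Answer: ZJ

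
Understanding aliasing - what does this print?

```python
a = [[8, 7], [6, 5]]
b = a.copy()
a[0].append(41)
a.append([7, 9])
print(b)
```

Key concept: shallow copy with nested lists.
Step by step:
`a = [[8, 7], [6, 5]]` → a = [[8, 7], [6, 5]]
`b = a.copy()` → b = [[8, 7], [6, 5]]
`a[0].append(41)` → a = [[8, 7, 41], [6, 5]]; b = [[8, 7, 41], [6, 5]]
`a.append([7, 9])` → a = [[8, 7, 41], [6, 5], [7, 9]]
`print(b)` → prints [[8, 7, 41], [6, 5]]

Answer: [[8, 7, 41], [6, 5]]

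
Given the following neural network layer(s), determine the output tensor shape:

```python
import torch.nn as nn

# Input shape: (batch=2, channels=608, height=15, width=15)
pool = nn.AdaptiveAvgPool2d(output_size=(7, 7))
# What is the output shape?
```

Input: (2, 608, 15, 15) -> Output: (2, 608, 7, 7)

Answer: (2, 608, 7, 7)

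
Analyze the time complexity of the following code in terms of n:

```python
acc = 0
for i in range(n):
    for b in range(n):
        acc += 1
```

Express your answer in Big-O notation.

Each loop level contributes: n × n. Multiplying the contributions gives O(n^2).

Answer: O(n^2)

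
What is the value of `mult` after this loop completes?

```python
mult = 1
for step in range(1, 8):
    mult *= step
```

7! = 5040
`mult` takes the values: 1 → 2 → 6 → 24 → 120 → 720 → 5040

Answer: 5040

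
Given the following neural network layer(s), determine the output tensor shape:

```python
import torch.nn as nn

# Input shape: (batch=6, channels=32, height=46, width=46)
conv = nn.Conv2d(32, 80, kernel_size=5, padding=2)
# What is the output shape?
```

Input: (6, 32, 46, 46) -> Output: (6, 80, 46, 46)

Answer: (6, 80, 46, 46)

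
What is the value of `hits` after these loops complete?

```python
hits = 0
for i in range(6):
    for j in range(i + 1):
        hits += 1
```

Triangle: 1 + 2 + ... + 6
`hits` takes the values: 0 → 1 → 2 → 3 → 4 → 5 → 6 → 7 → 8 → 9 → 10 → 11 → 12 → 13 → 14 → 15 → 16 → 17 → 18 → 19 → 20 → 21

Answer: 21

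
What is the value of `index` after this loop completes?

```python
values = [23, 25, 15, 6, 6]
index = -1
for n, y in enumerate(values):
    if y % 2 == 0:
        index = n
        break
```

First even number index in [23, 25, 15, 6, 6]
`index` takes the values: -1 → 3

Answer: 3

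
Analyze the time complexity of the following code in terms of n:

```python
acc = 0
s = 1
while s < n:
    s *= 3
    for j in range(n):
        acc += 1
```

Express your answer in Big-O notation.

Each loop level contributes: log n × n. Multiplying the contributions gives O(n log n).

Answer: O(n log n)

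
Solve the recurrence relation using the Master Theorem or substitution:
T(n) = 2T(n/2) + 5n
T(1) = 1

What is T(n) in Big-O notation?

By Master Theorem: a=2, b=2, f(n)=5n. Since log_2(2) = 1 and f(n) = Θ(n^1), Case 2 applies. T(n) = O(n log n).

Answer: O(n log n)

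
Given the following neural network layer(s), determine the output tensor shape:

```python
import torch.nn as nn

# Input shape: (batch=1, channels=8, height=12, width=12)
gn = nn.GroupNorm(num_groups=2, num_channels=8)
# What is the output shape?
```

Input: (1, 8, 12, 12) -> Output: (1, 8, 12, 12)

Answer: (1, 8, 12, 12)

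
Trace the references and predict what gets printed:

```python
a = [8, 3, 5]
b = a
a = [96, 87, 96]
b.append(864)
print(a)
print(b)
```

Key concept: rebinding vs mutation: a is rebound to a new list, b still points at the original.
Step by step:
`a = [8, 3, 5]` → a = [8, 3, 5]
`b = a` → b = [8, 3, 5] (same object as a)
`a = [96, 87, 96]` → a = [96, 87, 96]
`b.append(864)` → b = [8, 3, 5, 864]
`print(a)` → prints [96, 87, 96]
`print(b)` → prints [8, 3, 5, 864]

Answer:
[96, 87, 96]
[8, 3, 5, 864]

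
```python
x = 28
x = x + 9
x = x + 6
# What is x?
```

Trace:
`x = 28` → x = 28
`x = x + 9` → x = 37
`x = x + 6` → x = 43
So x = 43

Answer: 43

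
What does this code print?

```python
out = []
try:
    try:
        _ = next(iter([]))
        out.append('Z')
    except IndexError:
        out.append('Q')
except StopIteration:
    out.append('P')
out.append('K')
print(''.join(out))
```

Execution trace: 'P' (outer except StopIteration) → 'K' (after the try/except). Output: PK

Answer: PK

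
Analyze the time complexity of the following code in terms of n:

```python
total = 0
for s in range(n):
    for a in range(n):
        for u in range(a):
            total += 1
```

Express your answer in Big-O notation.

Each loop level contributes: n × n × n. Multiplying the contributions gives O(n^3).

Answer: O(n^3)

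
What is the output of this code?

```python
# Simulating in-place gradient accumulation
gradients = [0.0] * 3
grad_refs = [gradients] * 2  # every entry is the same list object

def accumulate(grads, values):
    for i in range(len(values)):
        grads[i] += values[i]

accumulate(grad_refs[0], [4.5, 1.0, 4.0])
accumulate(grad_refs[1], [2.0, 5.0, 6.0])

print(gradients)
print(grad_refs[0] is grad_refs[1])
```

Key concept: gradient accumulation aliasing.
Step by step:
`gradients = [0.0] * 3` → gradients = [0.0, 0.0, 0.0]
`grad_refs = [gradients] * 2` → grad_refs = [[0.0, 0.0, 0.0], [0.0, 0.0, 0.0]]
`accumulate(grad_refs[0], [4.5, 1.0, 4.0])` → gradients = [4.5, 1.0, 4.0]; grad_refs = [[4.5, 1.0, 4.0], [4.5, 1.0, 4.0]]
`accumulate(grad_refs[1], [2.0, 5.0, 6.0])` → gradients = [6.5, 6.0, 10.0]; grad_refs = [[6.5, 6.0, 10.0], [6.5, 6.0, 10.0]]
`print(gradients)` → prints [6.5, 6.0, 10.0]
`print(grad_refs[0] is grad_refs[1])` → prints True

Answer:
[6.5, 6.0, 10.0]
True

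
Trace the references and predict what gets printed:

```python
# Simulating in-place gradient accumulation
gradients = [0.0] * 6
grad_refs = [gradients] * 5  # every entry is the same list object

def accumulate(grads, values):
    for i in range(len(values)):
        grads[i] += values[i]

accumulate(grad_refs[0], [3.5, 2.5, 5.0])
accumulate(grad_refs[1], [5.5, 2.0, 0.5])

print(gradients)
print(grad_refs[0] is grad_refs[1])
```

Key concept: gradient accumulation aliasing.
Step by step:
`gradients = [0.0] * 6` → gradients = [0.0, 0.0, 0.0, 0.0, 0.0, 0.0]
`grad_refs = [gradients] * 5` → grad_refs = [[0.0, 0.0, 0.0, 0.0, 0.0, 0.0], [0.0, 0.0, 0.0, 0.0, 0.0, 0.0], [0.0, 0.0, 0.0, 0.0, 0.0, 0.0], [0.0, 0.0, 0.0, 0.0, 0.0, 0.0], [0.0, 0.0, 0.0, 0.0, 0.0, 0.0]]
`accumulate(grad_refs[0], [3.5, 2.5, 5.0])` → gradients = [3.5, 2.5, 5.0, 0.0, 0.0, 0.0]; grad_refs = [[3.5, 2.5, 5.0, 0.0, 0.0, 0.0], [3.5, 2.5, 5.0, 0.0, 0.0, 0.0], [3.5, 2.5, 5.0, 0.0, 0.0, 0.0], [3.5, 2.5, 5.0, 0.0, 0.0, 0.0], [3.5, 2.5, 5.0, 0.0, 0.0, 0.0]]
`accumulate(grad_refs[1], [5.5, 2.0, 0.5])` → gradients = [9.0, 4.5, 5.5, 0.0, 0.0, 0.0]; grad_refs = [[9.0, 4.5, 5.5, 0.0, 0.0, 0.0], [9.0, 4.5, 5.5, 0.0, 0.0, 0.0], [9.0, 4.5, 5.5, 0.0, 0.0, 0.0], [9.0, 4.5, 5.5, 0.0, 0.0, 0.0], [9.0, 4.5, 5.5, 0.0, 0.0, 0.0]]
`print(gradients)` → prints [9.0, 4.5, 5.5, 0.0, 0.0, 0.0]
`print(grad_refs[0] is grad_refs[1])` → prints True

Answer:
[9.0, 4.5, 5.5, 0.0, 0.0, 0.0]
True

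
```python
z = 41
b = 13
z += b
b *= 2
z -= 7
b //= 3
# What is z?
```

Trace:
`z = 41` → z = 41
`b = 13` → b = 13
`z += b` → z = 54
`b *= 2` → b = 26
`z -= 7` → z = 47
`b //= 3` → b = 8
So z = 47

Answer: 47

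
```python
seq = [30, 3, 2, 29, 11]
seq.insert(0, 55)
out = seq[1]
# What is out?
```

Trace:
`seq = [30, 3, 2, 29, 11]` → seq = [30, 3, 2, 29, 11]
`seq.insert(0, 55)` → seq = [55, 30, 3, 2, 29, 11]
`out = seq[1]` → out = 30
So out = 30

Answer: 30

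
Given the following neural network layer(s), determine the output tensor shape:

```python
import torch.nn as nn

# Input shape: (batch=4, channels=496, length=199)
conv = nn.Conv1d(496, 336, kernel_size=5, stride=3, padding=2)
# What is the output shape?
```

Input: (4, 496, 199) -> Output: (4, 336, 67)

Answer: (4, 336, 67)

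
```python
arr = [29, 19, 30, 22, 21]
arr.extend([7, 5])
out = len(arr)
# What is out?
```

Trace:
`arr = [29, 19, 30, 22, 21]` → arr = [29, 19, 30, 22, 21]
`arr.extend([7, 5])` → arr = [29, 19, 30, 22, 21, 7, 5]
`out = len(arr)` → out = 7
So out = 7

Answer: 7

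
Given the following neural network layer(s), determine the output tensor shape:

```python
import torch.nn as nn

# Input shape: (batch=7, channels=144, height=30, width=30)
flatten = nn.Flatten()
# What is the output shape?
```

Input: (7, 144, 30, 30) -> Output: (7, 129600)

Answer: (7, 129600)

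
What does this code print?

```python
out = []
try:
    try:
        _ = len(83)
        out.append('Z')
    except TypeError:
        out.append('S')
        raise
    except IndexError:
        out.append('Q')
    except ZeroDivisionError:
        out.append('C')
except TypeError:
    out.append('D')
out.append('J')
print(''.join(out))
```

Execution trace: 'S' (inner except TypeError) → 'D' (outer except TypeError) → 'J' (after the try/except). Output: SDJ

Answer: SDJ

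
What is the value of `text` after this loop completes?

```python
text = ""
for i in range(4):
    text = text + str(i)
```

Concatenate digits 0 to 3
`text` takes the values: "" → "0" → "01" → "012" → "0123"

Answer: "0123"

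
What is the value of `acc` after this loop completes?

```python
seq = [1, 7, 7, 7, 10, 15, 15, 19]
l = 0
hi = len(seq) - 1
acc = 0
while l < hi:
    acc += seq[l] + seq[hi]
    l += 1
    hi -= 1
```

Sum of pairs from ends
`acc` takes the values: 0 → 20 → 42 → 64 → 81

Answer: 81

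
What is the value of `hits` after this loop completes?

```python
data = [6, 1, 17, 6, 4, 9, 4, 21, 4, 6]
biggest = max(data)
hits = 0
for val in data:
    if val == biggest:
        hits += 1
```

Count of max value 21 in [6, 1, 17, 6, 4, 9, 4, 21, 4, 6]
`hits` takes the values: 0 → 1

Answer: 1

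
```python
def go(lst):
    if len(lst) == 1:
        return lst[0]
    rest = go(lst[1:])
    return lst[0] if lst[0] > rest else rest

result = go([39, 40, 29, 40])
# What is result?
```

Recursive max over [39, 40, 29, 40] = 40

Answer: 40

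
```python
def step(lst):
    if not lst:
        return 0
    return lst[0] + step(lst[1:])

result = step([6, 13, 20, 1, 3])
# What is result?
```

6 + 13 + 20 + 1 + 3 + 0 = 43

Answer: 43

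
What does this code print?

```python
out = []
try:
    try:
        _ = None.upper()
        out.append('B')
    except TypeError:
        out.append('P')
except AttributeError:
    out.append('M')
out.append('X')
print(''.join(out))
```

Execution trace: 'M' (outer except AttributeError) → 'X' (after the try/except). Output: MX

Answer: MX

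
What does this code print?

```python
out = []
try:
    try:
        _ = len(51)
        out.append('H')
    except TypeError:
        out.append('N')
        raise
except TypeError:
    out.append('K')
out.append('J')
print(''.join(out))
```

Execution trace: 'N' (inner except TypeError) → 'K' (outer except TypeError) → 'J' (after the try/except). Output: NKJ

Answer: NKJ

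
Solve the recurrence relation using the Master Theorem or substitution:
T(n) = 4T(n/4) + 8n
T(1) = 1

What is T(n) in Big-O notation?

By Master Theorem: a=4, b=4, f(n)=8n. Since log_4(4) = 1 and f(n) = Θ(n^1), Case 2 applies. T(n) = O(n log n).

Answer: O(n log n)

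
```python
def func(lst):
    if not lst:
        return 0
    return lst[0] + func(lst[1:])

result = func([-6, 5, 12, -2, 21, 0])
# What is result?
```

(-6) + 5 + 12 + (-2) + 21 + 0 + 0 = 30

Answer: 30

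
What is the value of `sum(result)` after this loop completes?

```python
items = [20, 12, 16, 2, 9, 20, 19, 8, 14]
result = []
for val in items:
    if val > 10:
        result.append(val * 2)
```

Sum of doubled values > 10
`result` takes the values: [] → [40] → [40, 24] → [40, 24, 32] → [40, 24, 32, 40] → [40, 24, 32, 40, 38] → [40, 24, 32, 40, 38, 28]
So `sum(result)` = 202

Answer: 202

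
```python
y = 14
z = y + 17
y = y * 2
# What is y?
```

Trace:
`y = 14` → y = 14
`z = y + 17` → z = 31
`y = y * 2` → y = 28
So y = 28

Answer: 28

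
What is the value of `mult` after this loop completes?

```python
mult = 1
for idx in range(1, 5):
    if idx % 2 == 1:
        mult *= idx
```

Product of odd numbers 1 to 4
`mult` takes the values: 1 → 3

Answer: 3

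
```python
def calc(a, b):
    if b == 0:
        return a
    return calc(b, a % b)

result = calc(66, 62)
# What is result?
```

calc(66, 62) -> calc(62, 4) -> calc(4, 2) -> calc(2, 0) -> 2

Answer: 2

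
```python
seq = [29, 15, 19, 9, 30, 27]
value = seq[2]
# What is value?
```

Trace:
`seq = [29, 15, 19, 9, 30, 27]` → seq = [29, 15, 19, 9, 30, 27]
`value = seq[2]` → value = 19
So value = 19

Answer: 19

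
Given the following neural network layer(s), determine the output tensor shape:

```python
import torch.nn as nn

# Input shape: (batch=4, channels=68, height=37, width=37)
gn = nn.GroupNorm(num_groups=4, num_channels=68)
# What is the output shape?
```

Input: (4, 68, 37, 37) -> Output: (4, 68, 37, 37)

Answer: (4, 68, 37, 37)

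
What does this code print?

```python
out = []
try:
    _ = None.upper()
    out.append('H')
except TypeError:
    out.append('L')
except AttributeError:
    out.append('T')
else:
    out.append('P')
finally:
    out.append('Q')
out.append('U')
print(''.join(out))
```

Execution trace: 'T' (except AttributeError) → 'Q' (finally) → 'U' (after the try/except). Output: TQU

Answer: TQU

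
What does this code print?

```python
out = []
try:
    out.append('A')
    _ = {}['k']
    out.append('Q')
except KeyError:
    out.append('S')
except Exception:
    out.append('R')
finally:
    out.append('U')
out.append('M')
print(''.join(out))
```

Execution trace: 'A' (try body) → 'S' (except KeyError) → 'U' (finally) → 'M' (after the try/except). Output: ASUM

Answer: ASUM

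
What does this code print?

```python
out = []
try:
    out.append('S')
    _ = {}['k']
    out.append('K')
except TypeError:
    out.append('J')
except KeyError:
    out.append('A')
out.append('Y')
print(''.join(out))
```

Execution trace: 'S' (try body) → 'A' (except KeyError) → 'Y' (after the try/except). Output: SAY

Answer: SAY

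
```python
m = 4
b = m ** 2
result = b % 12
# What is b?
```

Trace:
`m = 4` → m = 4
`b = m ** 2` → b = 16
`result = b % 12` → result = 4
So b = 16

Answer: 16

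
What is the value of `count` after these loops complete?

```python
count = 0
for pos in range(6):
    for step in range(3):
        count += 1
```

6 * 3 = 18
`count` takes the values: 0 → 1 → 2 → 3 → 4 → 5 → 6 → 7 → 8 → 9 → 10 → 11 → 12 → 13 → 14 → 15 → 16 → 17 → 18

Answer: 18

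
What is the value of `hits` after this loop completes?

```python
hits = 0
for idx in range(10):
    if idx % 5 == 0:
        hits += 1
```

Count numbers divisible by 5 in range(10)
`hits` takes the values: 0 → 1 → 2

Answer: 2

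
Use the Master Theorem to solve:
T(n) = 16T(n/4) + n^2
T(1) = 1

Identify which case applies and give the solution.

a=16, b=4, f(n)=n^2. log_4(16) = 2. Since c=2 = 2, Case 2 applies: T(n) = Θ(n^log_b(a) · log n) = O(n^2 log n).

Answer: O(n^2 log n) - Case 2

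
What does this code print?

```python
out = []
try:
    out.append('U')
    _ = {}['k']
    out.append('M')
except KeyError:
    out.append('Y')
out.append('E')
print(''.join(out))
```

Execution trace: 'U' (try body) → 'Y' (except KeyError) → 'E' (after the try/except). Output: UYE

Answer: UYE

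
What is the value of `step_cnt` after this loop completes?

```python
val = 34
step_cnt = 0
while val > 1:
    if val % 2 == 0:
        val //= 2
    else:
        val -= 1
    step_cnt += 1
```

Steps to reduce 34 to 1
`step_cnt` takes the values: 0 → 1 → 2 → 3 → 4 → 5 → 6

Answer: 6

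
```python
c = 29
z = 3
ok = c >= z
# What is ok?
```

Trace:
`c = 29` → c = 29
`z = 3` → z = 3
`ok = c >= z` → ok = True
So ok = True

Answer: True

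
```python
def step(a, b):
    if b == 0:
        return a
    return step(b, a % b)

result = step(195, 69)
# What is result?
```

step(195, 69) -> step(69, 57) -> step(57, 12) -> step(12, 9) -> step(9, 3) -> step(3, 0) -> 3

Answer: 3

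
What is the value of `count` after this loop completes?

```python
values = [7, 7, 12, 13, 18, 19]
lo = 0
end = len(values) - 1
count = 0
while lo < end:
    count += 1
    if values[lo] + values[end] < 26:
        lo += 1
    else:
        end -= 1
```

Steps to find pair summing to 26
`count` takes the values: 0 → 1 → 2 → 3 → 4 → 5

Answer: 5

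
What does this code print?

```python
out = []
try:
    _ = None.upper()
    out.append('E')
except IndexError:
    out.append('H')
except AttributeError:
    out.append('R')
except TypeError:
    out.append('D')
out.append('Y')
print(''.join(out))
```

Execution trace: 'R' (except AttributeError) → 'Y' (after the try/except). Output: RY

Answer: RY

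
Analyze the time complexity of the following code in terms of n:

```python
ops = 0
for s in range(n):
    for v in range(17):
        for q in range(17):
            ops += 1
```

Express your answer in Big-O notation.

Each loop level contributes: n × 1 × 1. Multiplying the contributions gives O(n).

Answer: O(n)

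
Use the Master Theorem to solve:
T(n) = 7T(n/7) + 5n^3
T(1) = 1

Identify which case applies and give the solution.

a=7, b=7, f(n)=5n^3. log_7(7) = 1. Since c=3 > 1 and the regularity condition holds (7(n/7)^3 = (7/7^3)n^3 with 7/7^3 < 1), Case 3 applies: T(n) = Θ(f(n)) = O(n^3).

Answer: O(n^3) - Case 3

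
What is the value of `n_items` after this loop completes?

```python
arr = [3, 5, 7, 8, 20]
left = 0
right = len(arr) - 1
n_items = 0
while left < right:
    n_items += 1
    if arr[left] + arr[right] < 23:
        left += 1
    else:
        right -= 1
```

Steps to find pair summing to 23
`n_items` takes the values: 0 → 1 → 2 → 3 → 4

Answer: 4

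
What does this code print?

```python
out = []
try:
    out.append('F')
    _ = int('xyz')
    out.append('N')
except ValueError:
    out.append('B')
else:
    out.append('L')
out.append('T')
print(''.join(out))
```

Execution trace: 'F' (try body) → 'B' (except ValueError) → 'T' (after the try/except). Output: FBT

Answer: FBT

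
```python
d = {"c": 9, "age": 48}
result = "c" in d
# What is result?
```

Trace:
`d = {"c": 9, "age": 48}` → d = {'c': 9, 'age': 48}
`result = "c" in d` → result = True
So result = True

Answer: True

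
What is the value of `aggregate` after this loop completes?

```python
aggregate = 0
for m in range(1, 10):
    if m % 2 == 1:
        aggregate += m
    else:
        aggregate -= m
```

Add odd, subtract even
`aggregate` takes the values: 0 → 1 → -1 → 2 → -2 → 3 → -3 → 4 → -4 → 5

Answer: 5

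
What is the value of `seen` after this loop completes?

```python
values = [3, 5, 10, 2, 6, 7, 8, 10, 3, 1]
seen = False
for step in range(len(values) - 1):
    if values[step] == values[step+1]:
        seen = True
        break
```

Check consecutive duplicates in [3, 5, 10, 2, 6, 7, 8, 10, 3, 1]
`seen` takes the values: False

Answer: False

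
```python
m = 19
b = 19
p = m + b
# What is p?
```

Trace:
`m = 19` → m = 19
`b = 19` → b = 19
`p = m + b` → p = 38
So p = 38

Answer: 38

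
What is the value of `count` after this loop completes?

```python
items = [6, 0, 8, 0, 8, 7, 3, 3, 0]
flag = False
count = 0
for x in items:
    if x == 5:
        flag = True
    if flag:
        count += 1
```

Count elements after first 5 in [6, 0, 8, 0, 8, 7, 3, 3, 0]
`count` takes the values: 0

Answer: 0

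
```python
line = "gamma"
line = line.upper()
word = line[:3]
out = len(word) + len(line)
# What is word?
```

Trace:
`line = "gamma"` → line = 'gamma'
`line = line.upper()` → line = 'GAMMA'
`word = line[:3]` → word = 'GAM'
`out = len(word) + len(line)` → out = 8
So word = 'GAM'

Answer: 'GAM'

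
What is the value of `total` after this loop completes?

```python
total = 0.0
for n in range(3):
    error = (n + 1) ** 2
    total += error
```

Sum of squared losses 1² + 2² + ... + 3²
`total` takes the values: 0.0 → 1.0 → 5.0 → 14.0

Answer: 14.0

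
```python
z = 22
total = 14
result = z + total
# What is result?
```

Trace:
`z = 22` → z = 22
`total = 14` → total = 14
`result = z + total` → result = 36
So result = 36

Answer: 36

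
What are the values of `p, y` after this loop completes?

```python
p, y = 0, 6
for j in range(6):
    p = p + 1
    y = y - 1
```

p goes 0→6, y goes 6→0
`p, y` takes the values: (0, 6) → (1, 6) → (1, 5) → (2, 5) → (2, 4) → (3, 4) → (3, 3) → (4, 3) → (4, 2) → (5, 2) → (5, 1) → (6, 1) → (6, 0)

Answer: 6, 0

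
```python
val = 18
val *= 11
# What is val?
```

Trace:
`val = 18` → val = 18
`val *= 11` → val = 198
So val = 198

Answer: 198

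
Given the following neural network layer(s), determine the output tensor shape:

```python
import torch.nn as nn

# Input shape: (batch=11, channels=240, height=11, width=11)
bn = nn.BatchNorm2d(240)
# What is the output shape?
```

Input: (11, 240, 11, 11) -> Output: (11, 240, 11, 11)

Answer: (11, 240, 11, 11)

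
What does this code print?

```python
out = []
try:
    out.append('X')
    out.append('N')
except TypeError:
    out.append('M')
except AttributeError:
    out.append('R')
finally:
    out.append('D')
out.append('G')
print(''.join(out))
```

Execution trace: 'X' (try body) → 'N' (try body, no exception) → 'D' (finally) → 'G' (after the try/except). Output: XNDG

Answer: XNDG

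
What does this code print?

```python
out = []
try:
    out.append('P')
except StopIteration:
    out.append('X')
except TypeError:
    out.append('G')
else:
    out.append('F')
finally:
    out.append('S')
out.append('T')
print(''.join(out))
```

Execution trace: 'P' (try body, no exception) → 'F' (else) → 'S' (finally) → 'T' (after the try/except). Output: PFST

Answer: PFST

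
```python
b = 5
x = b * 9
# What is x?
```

Trace:
`b = 5` → b = 5
`x = b * 9` → x = 45
So x = 45

Answer: 45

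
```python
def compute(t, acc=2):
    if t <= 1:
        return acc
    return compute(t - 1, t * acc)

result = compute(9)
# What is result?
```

Accumulator trace (n, acc): (9, 2) -> (8, 18) -> (7, 144) -> (6, 1008) -> (5, 6048) -> (4, 30240) -> (3, 120960) -> (2, 362880) -> (1, 725760) -> return 725760

Answer: 725760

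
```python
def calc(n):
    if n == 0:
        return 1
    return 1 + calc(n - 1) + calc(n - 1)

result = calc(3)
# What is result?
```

calc(n) = 1 + 2·calc(n-1), calc(0)=1. Closed form: (1+1)·2^3 - 1 = 15.

Answer: 15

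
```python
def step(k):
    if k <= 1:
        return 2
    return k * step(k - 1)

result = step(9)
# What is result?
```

step(9) = 9 * 8 * 7 * 6 * 5 * 4 * 3 * 2 * 2 = 725760

Answer: 725760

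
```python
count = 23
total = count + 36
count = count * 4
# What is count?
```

Trace:
`count = 23` → count = 23
`total = count + 36` → total = 59
`count = count * 4` → count = 92
So count = 92

Answer: 92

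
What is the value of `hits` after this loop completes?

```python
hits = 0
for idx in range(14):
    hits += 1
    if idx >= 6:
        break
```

Loop breaks when idx reaches 6, hits is 7
`hits` takes the values: 0 → 1 → 2 → 3 → 4 → 5 → 6 → 7

Answer: 7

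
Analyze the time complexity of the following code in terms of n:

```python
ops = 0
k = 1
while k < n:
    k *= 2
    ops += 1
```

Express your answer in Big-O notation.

Each loop level contributes: log n. Multiplying the contributions gives O(log n).

Answer: O(log n)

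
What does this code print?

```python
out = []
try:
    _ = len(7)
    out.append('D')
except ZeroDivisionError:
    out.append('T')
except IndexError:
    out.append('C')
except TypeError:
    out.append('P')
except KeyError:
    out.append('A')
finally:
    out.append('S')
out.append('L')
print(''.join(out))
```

Execution trace: 'P' (except TypeError) → 'S' (finally) → 'L' (after the try/except). Output: PSL

Answer: PSL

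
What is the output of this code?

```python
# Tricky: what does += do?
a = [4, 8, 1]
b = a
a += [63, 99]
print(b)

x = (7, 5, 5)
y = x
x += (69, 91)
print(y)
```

Key concept: += behavior differs for mutable vs immutable.
Step by step:
`a = [4, 8, 1]` → a = [4, 8, 1]
`b = a` → b = [4, 8, 1] (same object as a)
`a += [63, 99]` → a = [4, 8, 1, 63, 99] (same object as b); b = [4, 8, 1, 63, 99] (same object as a)
`print(b)` → prints [4, 8, 1, 63, 99]
`x = (7, 5, 5)` → x = (7, 5, 5)
`y = x` → y = (7, 5, 5)
`x += (69, 91)` → x = (7, 5, 5, 69, 91)
`print(y)` → prints (7, 5, 5)

Answer:
[4, 8, 1, 63, 99]
(7, 5, 5)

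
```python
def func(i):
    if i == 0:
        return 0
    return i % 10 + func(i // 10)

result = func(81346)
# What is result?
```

Sum of digits of 81346: 6 + 4 + 3 + 1 + 8 = 22

Answer: 22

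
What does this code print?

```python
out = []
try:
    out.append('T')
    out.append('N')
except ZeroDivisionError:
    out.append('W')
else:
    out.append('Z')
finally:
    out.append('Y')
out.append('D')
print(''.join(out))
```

Execution trace: 'T' (try body) → 'N' (try body, no exception) → 'Z' (else) → 'Y' (finally) → 'D' (after the try/except). Output: TNZYD

Answer: TNZYD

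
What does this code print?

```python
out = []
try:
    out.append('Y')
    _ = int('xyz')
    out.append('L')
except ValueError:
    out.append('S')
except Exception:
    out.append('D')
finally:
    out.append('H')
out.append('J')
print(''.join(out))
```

Execution trace: 'Y' (try body) → 'S' (except ValueError) → 'H' (finally) → 'J' (after the try/except). Output: YSHJ

Answer: YSHJ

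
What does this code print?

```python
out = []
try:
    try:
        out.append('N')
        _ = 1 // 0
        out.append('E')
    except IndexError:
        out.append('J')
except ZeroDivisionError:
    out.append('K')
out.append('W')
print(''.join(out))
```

Execution trace: 'N' (try body) → 'K' (outer except ZeroDivisionError) → 'W' (after the try/except). Output: NKW

Answer: NKW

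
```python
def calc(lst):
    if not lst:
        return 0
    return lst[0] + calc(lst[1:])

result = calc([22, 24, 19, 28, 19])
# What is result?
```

22 + 24 + 19 + 28 + 19 + 0 = 112

Answer: 112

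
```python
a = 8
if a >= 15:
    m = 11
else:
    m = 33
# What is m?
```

Trace:
`a = 8` → a = 8
`if a >= 15: ...` → a >= 15 is False, take else branch → m = 33
So m = 33

Answer: 33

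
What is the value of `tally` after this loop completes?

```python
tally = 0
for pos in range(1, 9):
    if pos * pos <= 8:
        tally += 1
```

Count numbers where pos² ≤ 8
`tally` takes the values: 0 → 1 → 2

Answer: 2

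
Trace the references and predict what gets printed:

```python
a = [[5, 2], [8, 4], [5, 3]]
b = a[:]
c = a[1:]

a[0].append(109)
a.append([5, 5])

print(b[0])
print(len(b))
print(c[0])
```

Key concept: slice with nested mutation.
Step by step:
`a = [[5, 2], [8, 4], [5, 3]]` → a = [[5, 2], [8, 4], [5, 3]]
`b = a[:]` → b = [[5, 2], [8, 4], [5, 3]]
`c = a[1:]` → c = [[8, 4], [5, 3]]
`a[0].append(109)` → a = [[5, 2, 109], [8, 4], [5, 3]]; b = [[5, 2, 109], [8, 4], [5, 3]]
`a.append([5, 5])` → a = [[5, 2, 109], [8, 4], [5, 3], [5, 5]]
`print(b[0])` → prints [5, 2, 109]
`print(len(b))` → prints 3
`print(c[0])` → prints [8, 4]

Answer:
[5, 2, 109]
3
[8, 4]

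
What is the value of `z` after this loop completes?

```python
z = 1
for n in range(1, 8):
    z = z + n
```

Start at 1, add 1 through 7
`z` takes the values: 1 → 2 → 4 → 7 → 11 → 16 → 22 → 29

Answer: 29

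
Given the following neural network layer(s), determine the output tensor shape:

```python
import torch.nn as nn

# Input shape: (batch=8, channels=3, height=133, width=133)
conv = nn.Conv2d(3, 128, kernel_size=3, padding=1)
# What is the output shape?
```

Input: (8, 3, 133, 133) -> Output: (8, 128, 133, 133)

Answer: (8, 128, 133, 133)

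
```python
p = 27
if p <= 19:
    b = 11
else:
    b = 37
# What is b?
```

Trace:
`p = 27` → p = 27
`if p <= 19: ...` → p <= 19 is False, take else branch → b = 37
So b = 37

Answer: 37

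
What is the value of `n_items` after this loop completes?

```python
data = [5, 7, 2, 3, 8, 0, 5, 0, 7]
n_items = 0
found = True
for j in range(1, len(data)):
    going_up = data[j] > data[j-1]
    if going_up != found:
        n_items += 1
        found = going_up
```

Count direction changes in [5, 7, 2, 3, 8, 0, 5, 0, 7]
`n_items` takes the values: 0 → 1 → 2 → 3 → 4 → 5 → 6

Answer: 6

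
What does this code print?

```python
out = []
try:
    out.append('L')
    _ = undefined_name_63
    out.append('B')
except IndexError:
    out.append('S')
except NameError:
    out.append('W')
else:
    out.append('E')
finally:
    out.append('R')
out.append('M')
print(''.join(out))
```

Execution trace: 'L' (try body) → 'W' (except NameError) → 'R' (finally) → 'M' (after the try/except). Output: LWRM

Answer: LWRM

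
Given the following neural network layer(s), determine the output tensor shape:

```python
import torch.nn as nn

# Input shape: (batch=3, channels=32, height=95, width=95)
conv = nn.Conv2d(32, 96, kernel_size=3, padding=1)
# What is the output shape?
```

Input: (3, 32, 95, 95) -> Output: (3, 96, 95, 95)

Answer: (3, 96, 95, 95)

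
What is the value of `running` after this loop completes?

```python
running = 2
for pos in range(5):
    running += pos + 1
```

Start at 2, add 1 to 5 = 17
`running` takes the values: 2 → 3 → 5 → 8 → 12 → 17

Answer: 17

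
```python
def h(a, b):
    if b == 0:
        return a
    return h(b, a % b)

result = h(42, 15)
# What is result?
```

h(42, 15) -> h(15, 12) -> h(12, 3) -> h(3, 0) -> 3

Answer: 3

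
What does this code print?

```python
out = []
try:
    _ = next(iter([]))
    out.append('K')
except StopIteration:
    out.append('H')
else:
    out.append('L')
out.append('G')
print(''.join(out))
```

Execution trace: 'H' (except StopIteration) → 'G' (after the try/except). Output: HG

Answer: HG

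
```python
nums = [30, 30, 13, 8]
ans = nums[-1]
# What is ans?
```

Trace:
`nums = [30, 30, 13, 8]` → nums = [30, 30, 13, 8]
`ans = nums[-1]` → ans = 8
So ans = 8

Answer: 8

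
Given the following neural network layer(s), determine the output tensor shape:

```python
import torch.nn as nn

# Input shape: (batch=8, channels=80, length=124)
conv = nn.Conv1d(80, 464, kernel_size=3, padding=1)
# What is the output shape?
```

Input: (8, 80, 124) -> Output: (8, 464, 124)

Answer: (8, 464, 124)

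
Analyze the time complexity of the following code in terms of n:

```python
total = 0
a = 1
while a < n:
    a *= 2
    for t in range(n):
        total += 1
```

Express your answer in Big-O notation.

Each loop level contributes: log n × n. Multiplying the contributions gives O(n log n).

Answer: O(n log n)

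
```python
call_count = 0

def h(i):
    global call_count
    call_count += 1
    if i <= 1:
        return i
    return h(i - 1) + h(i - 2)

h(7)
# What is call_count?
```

Calls(i) = 1 + Calls(i-1) + Calls(i-2); Calls(0)=Calls(1)=1. For i=7 this gives 41.

Answer: 41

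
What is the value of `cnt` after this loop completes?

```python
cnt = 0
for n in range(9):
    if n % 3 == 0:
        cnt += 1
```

Count numbers divisible by 3 in range(9)
`cnt` takes the values: 0 → 1 → 2 → 3

Answer: 3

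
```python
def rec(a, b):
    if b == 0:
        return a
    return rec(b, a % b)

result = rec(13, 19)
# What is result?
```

rec(13, 19) -> rec(19, 13) -> rec(13, 6) -> rec(6, 1) -> rec(1, 0) -> 1

Answer: 1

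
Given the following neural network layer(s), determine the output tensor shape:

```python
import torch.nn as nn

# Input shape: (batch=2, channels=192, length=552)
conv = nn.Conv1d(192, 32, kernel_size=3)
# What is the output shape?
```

Input: (2, 192, 552) -> Output: (2, 32, 550)

Answer: (2, 32, 550)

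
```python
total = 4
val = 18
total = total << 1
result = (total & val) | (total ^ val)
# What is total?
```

Trace:
`total = 4` → total = 4
`val = 18` → val = 18
`total = total << 1` → total = 8
`result = (total & val) | (total ^ val)` → result = 26
So total = 8

Answer: 8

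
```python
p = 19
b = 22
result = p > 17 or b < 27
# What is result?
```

Trace:
`p = 19` → p = 19
`b = 22` → b = 22
`result = p > 17 or b < 27` → result = True
So result = True

Answer: True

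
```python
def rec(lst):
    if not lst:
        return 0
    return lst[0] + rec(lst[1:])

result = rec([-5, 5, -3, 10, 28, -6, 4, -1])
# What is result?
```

(-5) + 5 + (-3) + 10 + 28 + (-6) + 4 + (-1) + 0 = 32

Answer: 32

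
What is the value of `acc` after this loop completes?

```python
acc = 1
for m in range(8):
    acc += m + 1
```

Start at 1, add 1 to 8 = 37
`acc` takes the values: 1 → 2 → 4 → 7 → 11 → 16 → 22 → 29 → 37

Answer: 37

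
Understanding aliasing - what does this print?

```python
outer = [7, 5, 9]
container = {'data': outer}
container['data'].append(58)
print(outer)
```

Key concept: dict holds reference to list.
Step by step:
`outer = [7, 5, 9]` → outer = [7, 5, 9]
`container = {'data': outer}` → container = {'data': [7, 5, 9]}
`container['data'].append(58)` → outer = [7, 5, 9, 58]; container = {'data': [7, 5, 9, 58]}
`print(outer)` → prints [7, 5, 9, 58]

Answer: [7, 5, 9, 58]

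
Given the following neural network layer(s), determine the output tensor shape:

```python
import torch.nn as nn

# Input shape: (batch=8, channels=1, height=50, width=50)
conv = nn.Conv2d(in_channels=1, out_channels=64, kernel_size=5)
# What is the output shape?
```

Input: (8, 1, 50, 50) -> Output: (8, 64, 46, 46)

Answer: (8, 64, 46, 46)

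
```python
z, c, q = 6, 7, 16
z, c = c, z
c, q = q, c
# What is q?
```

Trace:
`z, c, q = 6, 7, 16` → z = 6; c = 7; q = 16
`z, c = c, z` → z = 7; c = 6
`c, q = q, c` → c = 16; q = 6
So q = 6

Answer: 6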